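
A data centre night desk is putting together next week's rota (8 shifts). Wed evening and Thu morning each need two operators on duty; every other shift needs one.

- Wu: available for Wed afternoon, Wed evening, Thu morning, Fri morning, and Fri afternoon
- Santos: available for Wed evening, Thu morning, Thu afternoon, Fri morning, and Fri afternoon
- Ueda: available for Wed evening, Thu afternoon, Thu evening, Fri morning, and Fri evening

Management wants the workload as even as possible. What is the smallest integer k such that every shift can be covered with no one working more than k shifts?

4

With 3 operators and 10 worker-slots to fill, someone must work at least ⌈10/3⌉ = 4 shifts, so k ≥ 4.
k = 4 works: Wed afternoon→Wu, Wed evening→Wu+Santos, Thu morning→Wu+Santos, Thu afternoon→Santos, Thu evening→Ueda, Fri morning→Santos, Fri afternoon→Wu, Fri evening→Ueda.
Loads: Wu 4, Santos 4, Ueda 2 — all ≤ 4.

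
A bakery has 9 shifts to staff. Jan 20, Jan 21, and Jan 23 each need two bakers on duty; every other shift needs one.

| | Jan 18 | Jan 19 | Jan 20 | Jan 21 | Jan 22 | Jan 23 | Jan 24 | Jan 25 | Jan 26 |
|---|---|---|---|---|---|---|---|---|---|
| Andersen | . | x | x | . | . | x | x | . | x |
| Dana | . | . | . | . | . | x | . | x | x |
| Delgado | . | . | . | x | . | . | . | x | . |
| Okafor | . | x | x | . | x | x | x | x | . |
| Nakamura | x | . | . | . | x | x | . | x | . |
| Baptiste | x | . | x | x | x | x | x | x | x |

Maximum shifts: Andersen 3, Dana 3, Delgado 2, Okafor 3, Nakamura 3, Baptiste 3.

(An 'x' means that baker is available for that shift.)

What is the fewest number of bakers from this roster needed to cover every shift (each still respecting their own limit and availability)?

12 slots to fill and no one can take more than 3, so at least ⌈12/3⌉ = 4 bakers are needed.
No set of 4 bakers can cover every shift (each such set leaves at least one shift with no one available or exceeds a cap).
Andersen, Dana, Delgado, Okafor, and Baptiste alone can cover everything: Jan 18→Baptiste, Jan 19→Andersen, Jan 20→Andersen+Okafor, Jan 21→Delgado+Baptiste, Jan 22→Okafor, Jan 23→Dana+Okafor, Jan 24→Andersen, Jan 25→Dana, Jan 26→Dana.

5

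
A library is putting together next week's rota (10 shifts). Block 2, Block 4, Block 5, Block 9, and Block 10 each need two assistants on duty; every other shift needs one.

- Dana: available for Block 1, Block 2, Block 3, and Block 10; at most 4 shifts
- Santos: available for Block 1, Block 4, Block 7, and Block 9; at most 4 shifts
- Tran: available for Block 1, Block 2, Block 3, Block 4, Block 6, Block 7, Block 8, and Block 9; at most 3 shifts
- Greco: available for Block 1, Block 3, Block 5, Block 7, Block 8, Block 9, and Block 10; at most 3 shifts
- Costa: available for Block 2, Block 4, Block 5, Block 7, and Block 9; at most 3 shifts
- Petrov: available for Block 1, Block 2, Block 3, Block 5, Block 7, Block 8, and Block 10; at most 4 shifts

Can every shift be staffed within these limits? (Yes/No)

Block 6 can only be covered by Tran, so that assignment is forced.
One valid schedule: Block 1→Dana, Block 2→Dana+Costa, Block 3→Dana, Block 4→Santos+Tran, Block 5→Greco+Costa, Block 6→Tran, Block 7→Santos, Block 8→Tran, Block 9→Santos+Greco, Block 10→Dana+Greco.
Loads: Dana 4/4, Santos 3/4, Tran 3/3, Greco 3/3, Costa 2/3, Petrov 0/4 — all within limits.

Yes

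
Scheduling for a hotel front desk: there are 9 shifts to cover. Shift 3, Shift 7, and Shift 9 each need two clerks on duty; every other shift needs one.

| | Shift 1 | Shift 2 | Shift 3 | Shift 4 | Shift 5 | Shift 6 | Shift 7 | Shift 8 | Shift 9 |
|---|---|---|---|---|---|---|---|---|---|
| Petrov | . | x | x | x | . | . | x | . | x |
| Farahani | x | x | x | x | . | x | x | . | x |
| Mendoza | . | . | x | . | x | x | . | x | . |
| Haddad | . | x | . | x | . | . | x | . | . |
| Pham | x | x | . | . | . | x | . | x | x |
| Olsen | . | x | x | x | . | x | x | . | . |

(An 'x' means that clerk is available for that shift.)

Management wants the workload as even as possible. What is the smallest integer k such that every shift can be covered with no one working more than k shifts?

2

With 6 clerks and 12 worker-slots to fill, someone must work at least ⌈12/6⌉ = 2 shifts, so k ≥ 2.
k = 2 works: Shift 1→Farahani, Shift 2→Pham, Shift 3→Petrov+Olsen, Shift 4→Haddad, Shift 5→Mendoza, Shift 6→Pham, Shift 7→Haddad+Olsen, Shift 8→Mendoza, Shift 9→Petrov+Farahani.
Loads: Petrov 2, Farahani 2, Mendoza 2, Haddad 2, Pham 2, Olsen 2 — all ≤ 2.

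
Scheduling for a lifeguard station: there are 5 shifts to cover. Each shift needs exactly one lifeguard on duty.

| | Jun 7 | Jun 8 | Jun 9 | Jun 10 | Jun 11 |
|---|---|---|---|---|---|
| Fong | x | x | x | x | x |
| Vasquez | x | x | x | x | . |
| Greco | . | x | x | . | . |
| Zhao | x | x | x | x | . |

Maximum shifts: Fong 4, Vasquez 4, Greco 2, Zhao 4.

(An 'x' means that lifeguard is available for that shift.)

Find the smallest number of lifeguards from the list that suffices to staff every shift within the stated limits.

5 slots to fill and no one can take more than 4, so at least ⌈5/4⌉ = 2 lifeguards are needed.
Fong and Vasquez alone can cover everything: Jun 7→Fong, Jun 8→Fong, Jun 9→Fong, Jun 10→Vasquez, Jun 11→Fong.

2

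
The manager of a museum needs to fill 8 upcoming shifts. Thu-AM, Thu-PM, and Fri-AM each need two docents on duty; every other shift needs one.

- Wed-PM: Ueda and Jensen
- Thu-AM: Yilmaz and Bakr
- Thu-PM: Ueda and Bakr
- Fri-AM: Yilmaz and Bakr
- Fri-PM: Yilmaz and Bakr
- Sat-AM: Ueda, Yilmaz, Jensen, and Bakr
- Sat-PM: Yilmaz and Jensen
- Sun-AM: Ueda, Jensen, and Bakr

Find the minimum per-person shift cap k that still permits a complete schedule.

With 4 docents and 11 worker-slots to fill, someone must work at least ⌈11/4⌉ = 3 shifts, so k ≥ 3.
k = 3 works: Wed-PM→Ueda, Thu-AM→Yilmaz+Bakr, Thu-PM→Ueda+Bakr, Fri-AM→Yilmaz+Bakr, Fri-PM→Yilmaz, Sat-AM→Jensen, Sat-PM→Jensen, Sun-AM→Ueda.
Loads: Ueda 3, Yilmaz 3, Jensen 2, Bakr 3 — all ≤ 3.

3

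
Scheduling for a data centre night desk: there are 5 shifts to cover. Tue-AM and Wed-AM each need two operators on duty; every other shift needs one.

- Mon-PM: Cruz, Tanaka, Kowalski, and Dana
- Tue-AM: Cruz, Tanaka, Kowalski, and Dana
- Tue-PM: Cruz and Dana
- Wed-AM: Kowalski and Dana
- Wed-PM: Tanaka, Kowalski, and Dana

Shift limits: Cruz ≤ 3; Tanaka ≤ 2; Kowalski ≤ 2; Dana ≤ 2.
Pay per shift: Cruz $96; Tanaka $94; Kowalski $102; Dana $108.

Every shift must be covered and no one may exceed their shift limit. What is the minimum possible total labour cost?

Wed-AM can only be covered by Kowalski and Dana, so that assignment is forced.
Picking the cheapest available operator for each shift independently would cost $684, but that ignores the shift limits.
An optimal schedule: Mon-PM→Cruz, Tue-AM→Cruz+Tanaka, Tue-PM→Cruz, Wed-AM→Kowalski+Dana, Wed-PM→Tanaka.
Total: 96 + 96 + 94 + 96 + 102 + 108 + 94 = $686.

$686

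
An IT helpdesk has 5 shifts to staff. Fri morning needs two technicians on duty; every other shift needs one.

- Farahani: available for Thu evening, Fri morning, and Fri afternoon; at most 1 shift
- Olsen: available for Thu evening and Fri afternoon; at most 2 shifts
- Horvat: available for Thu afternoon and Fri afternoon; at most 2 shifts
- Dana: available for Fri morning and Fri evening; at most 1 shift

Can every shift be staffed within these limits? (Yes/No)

No

Total capacity is 6 and 6 slots are needed, so capacity alone doesn't rule it out.
Shifts {Fri morning, Fri evening} need 3 worker-slots in total, but the technicians available for any of those shifts (Farahani and Dana) can supply at most 2 among them. So no valid schedule exists.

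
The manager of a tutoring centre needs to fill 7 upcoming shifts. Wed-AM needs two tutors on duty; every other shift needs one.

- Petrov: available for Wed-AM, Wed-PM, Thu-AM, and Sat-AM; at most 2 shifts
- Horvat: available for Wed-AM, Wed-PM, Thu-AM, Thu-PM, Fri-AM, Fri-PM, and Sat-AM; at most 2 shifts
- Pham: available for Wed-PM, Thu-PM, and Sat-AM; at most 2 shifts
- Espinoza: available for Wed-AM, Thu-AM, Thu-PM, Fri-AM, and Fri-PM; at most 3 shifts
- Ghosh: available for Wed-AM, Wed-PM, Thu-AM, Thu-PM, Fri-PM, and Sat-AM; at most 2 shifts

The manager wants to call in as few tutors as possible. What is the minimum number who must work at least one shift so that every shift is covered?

4

8 slots to fill and no one can take more than 3, so at least ⌈8/3⌉ = 3 tutors are needed.
Any 3 tutors together have capacity at most 3+2+2 = 7 < 8 slots, so 3 can never suffice.
Petrov, Horvat, Pham, and Espinoza alone can cover everything: Wed-AM→Petrov+Espinoza, Wed-PM→Petrov, Thu-AM→Espinoza, Thu-PM→Pham, Fri-AM→Horvat, Fri-PM→Horvat, Sat-AM→Pham.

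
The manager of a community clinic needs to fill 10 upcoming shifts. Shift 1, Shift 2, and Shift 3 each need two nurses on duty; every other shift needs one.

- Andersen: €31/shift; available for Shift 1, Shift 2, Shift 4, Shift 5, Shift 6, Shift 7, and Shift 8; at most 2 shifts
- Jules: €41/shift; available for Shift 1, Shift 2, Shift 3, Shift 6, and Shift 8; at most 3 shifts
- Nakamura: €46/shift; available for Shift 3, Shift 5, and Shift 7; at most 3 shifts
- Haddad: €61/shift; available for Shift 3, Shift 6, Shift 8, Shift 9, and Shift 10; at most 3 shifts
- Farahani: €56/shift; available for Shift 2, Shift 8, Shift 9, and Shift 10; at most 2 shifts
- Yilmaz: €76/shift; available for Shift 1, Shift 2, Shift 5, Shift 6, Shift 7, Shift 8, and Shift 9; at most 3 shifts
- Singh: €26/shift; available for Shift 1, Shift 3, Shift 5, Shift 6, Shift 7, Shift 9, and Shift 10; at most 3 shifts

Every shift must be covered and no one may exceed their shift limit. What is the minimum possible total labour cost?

€513

Shift 4 can only be covered by Andersen, so that assignment is forced.
Picking the cheapest available nurse for each shift independently would cost €388, but that ignores the shift limits.
An optimal schedule: Shift 1→Andersen+Jules, Shift 2→Jules+Farahani, Shift 3→Jules+Nakamura, Shift 4→Andersen, Shift 5→Nakamura, Shift 6→Singh, Shift 7→Nakamura, Shift 8→Farahani, Shift 9→Singh, Shift 10→Singh.
Total: 31 + 41 + 41 + 56 + 41 + 46 + 31 + 46 + 26 + 46 + 56 + 26 + 26 = €513.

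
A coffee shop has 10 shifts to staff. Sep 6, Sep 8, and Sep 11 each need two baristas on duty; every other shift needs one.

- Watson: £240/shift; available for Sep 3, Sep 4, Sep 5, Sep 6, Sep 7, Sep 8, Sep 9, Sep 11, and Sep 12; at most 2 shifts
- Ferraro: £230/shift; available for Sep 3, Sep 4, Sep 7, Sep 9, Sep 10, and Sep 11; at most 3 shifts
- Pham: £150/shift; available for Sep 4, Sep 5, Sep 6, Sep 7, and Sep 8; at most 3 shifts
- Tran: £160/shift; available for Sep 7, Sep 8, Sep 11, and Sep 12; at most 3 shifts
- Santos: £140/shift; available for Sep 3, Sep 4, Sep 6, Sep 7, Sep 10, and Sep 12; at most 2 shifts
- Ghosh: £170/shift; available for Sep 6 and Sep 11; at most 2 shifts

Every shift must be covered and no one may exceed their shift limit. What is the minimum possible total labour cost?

Picking the cheapest available barista for each shift independently would cost £2010, but that ignores the shift limits.
An optimal schedule: Sep 3→Santos, Sep 4→Ferraro, Sep 5→Pham, Sep 6→Pham+Ghosh, Sep 7→Tran, Sep 8→Pham+Tran, Sep 9→Ferraro, Sep 10→Santos, Sep 11→Ghosh+Ferraro, Sep 12→Tran.
Total: 140 + 230 + 150 + 150 + 170 + 160 + 150 + 160 + 230 + 140 + 170 + 230 + 160 = £2240.

£2240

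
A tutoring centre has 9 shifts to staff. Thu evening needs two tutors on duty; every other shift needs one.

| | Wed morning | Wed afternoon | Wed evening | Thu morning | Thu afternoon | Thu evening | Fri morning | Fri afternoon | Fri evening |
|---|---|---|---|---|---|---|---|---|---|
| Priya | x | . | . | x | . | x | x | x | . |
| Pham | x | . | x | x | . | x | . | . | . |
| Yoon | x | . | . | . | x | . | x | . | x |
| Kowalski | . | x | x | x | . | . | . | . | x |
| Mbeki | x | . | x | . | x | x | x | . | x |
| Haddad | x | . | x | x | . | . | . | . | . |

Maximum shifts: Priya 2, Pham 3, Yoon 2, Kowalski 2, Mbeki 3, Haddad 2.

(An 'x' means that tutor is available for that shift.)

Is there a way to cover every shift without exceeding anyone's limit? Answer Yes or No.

Yes

Wed afternoon can only be covered by Kowalski, so that assignment is forced.
Fri afternoon can only be covered by Priya, so that assignment is forced.
One valid schedule: Wed morning→Mbeki, Wed afternoon→Kowalski, Wed evening→Pham, Thu morning→Pham, Thu afternoon→Yoon, Thu evening→Priya+Pham, Fri morning→Yoon, Fri afternoon→Priya, Fri evening→Kowalski.
Loads: Priya 2/2, Pham 3/3, Yoon 2/2, Kowalski 2/2, Mbeki 1/3, Haddad 0/2 — all within limits.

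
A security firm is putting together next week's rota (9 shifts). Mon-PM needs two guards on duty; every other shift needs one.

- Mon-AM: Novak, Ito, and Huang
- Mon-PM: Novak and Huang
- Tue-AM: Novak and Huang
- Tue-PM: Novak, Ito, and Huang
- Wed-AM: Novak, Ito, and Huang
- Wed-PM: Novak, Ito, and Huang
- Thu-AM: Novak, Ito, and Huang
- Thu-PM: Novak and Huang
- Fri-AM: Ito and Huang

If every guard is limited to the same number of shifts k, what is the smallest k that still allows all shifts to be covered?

4

With 3 guards and 10 worker-slots to fill, someone must work at least ⌈10/3⌉ = 4 shifts, so k ≥ 4.
k = 4 works: Mon-AM→Novak, Mon-PM→Novak+Huang, Tue-AM→Novak, Tue-PM→Ito, Wed-AM→Ito, Wed-PM→Ito, Thu-AM→Huang, Thu-PM→Novak, Fri-AM→Ito.
Loads: Novak 4, Ito 4, Huang 2 — all ≤ 4.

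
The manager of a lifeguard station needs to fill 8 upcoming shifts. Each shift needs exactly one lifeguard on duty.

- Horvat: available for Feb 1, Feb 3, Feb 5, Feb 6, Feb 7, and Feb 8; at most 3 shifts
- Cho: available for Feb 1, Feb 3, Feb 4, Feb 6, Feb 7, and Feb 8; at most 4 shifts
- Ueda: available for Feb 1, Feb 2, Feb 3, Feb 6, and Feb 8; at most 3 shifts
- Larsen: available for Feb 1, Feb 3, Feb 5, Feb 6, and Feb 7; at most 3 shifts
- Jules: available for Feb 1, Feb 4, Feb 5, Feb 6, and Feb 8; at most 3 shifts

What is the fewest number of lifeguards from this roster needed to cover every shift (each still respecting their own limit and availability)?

8 slots to fill and no one can take more than 4, so at least ⌈8/4⌉ = 2 lifeguards are needed.
Any 2 lifeguards together have capacity at most 4+3 = 7 < 8 slots, so 2 can never suffice.
Horvat, Cho, and Ueda alone can cover everything: Feb 1→Horvat, Feb 2→Ueda, Feb 3→Cho, Feb 4→Cho, Feb 5→Horvat, Feb 6→Cho, Feb 7→Horvat, Feb 8→Cho.

3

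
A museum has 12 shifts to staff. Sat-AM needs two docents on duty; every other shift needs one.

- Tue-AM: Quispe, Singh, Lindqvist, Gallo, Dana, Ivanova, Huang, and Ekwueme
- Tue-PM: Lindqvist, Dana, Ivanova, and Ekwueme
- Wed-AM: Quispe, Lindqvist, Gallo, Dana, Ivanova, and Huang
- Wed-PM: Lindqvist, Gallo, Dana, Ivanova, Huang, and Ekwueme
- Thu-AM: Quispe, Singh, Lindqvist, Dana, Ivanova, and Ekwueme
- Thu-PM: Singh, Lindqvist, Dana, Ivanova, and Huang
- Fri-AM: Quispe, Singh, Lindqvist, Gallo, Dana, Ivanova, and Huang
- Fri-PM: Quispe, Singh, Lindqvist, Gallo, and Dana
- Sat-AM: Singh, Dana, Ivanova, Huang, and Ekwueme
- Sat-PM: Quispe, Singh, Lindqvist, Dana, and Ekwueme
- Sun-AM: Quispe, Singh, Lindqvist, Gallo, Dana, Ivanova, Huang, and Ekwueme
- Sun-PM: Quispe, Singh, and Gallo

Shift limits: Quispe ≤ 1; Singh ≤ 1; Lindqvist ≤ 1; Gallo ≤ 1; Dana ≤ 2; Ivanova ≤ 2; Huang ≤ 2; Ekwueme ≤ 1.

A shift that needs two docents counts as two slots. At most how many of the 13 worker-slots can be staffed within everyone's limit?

Total capacity across all docents is 1+1+1+1+2+2+2+1 = 11, and 13 slots are needed, so at most 11 can be filled.
An assignment achieving 11: Tue-PM→Lindqvist, Wed-AM→Ivanova, Wed-PM→Huang, Thu-AM→Ekwueme, Thu-PM→Singh, Fri-AM→Huang, Fri-PM→Gallo, Sat-AM→Dana+Ivanova, Sat-PM→Dana, Sun-PM→Quispe.
Loads: Quispe 1/1, Singh 1/1, Lindqvist 1/1, Gallo 1/1, Dana 2/2, Ivanova 2/2, Huang 2/2, Ekwueme 1/1.

11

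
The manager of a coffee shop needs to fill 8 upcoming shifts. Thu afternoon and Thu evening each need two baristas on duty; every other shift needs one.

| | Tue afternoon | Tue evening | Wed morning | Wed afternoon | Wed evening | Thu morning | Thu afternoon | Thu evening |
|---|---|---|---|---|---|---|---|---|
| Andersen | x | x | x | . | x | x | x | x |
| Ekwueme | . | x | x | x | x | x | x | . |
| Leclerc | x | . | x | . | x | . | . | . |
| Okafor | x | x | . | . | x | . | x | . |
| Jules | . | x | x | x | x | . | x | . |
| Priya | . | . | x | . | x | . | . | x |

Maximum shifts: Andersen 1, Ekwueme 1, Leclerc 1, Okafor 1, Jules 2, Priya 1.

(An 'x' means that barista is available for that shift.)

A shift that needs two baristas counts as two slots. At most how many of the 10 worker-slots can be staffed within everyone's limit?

7

Total capacity across all baristas is 1+1+1+1+2+1 = 7, and 10 slots are needed, so at most 7 can be filled.
An assignment achieving 7: Tue afternoon→Leclerc, Tue evening→Okafor, Wed morning→Jules, Wed afternoon→Ekwueme, Thu morning→Andersen, Thu afternoon→Jules, Thu evening→Priya.
Loads: Andersen 1/1, Ekwueme 1/1, Leclerc 1/1, Okafor 1/1, Jules 2/2, Priya 1/1.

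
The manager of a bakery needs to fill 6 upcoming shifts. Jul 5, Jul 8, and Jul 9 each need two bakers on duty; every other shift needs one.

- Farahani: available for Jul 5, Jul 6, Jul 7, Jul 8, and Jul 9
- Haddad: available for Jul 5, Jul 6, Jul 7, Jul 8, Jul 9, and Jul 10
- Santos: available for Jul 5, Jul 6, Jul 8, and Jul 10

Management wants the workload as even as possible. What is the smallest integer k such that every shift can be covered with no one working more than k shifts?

3

With 3 bakers and 9 worker-slots to fill, someone must work at least ⌈9/3⌉ = 3 shifts, so k ≥ 3.
k = 3 works: Jul 5→Farahani+Santos, Jul 6→Santos, Jul 7→Farahani, Jul 8→Haddad+Santos, Jul 9→Farahani+Haddad, Jul 10→Haddad.
Loads: Farahani 3, Haddad 3, Santos 3 — all ≤ 3.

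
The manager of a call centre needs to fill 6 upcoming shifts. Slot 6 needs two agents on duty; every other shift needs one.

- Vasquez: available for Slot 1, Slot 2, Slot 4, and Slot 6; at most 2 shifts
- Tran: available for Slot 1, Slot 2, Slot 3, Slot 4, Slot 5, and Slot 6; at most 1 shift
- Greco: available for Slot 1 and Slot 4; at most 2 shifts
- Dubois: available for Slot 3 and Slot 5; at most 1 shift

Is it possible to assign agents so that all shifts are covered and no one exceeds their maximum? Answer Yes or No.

No

Shifts {Slot 3, Slot 5, Slot 6} need 4 worker-slots in total, but the agents available for any of those shifts (Vasquez, Tran, and Dubois) can supply at most 3 among them. So no valid schedule exists.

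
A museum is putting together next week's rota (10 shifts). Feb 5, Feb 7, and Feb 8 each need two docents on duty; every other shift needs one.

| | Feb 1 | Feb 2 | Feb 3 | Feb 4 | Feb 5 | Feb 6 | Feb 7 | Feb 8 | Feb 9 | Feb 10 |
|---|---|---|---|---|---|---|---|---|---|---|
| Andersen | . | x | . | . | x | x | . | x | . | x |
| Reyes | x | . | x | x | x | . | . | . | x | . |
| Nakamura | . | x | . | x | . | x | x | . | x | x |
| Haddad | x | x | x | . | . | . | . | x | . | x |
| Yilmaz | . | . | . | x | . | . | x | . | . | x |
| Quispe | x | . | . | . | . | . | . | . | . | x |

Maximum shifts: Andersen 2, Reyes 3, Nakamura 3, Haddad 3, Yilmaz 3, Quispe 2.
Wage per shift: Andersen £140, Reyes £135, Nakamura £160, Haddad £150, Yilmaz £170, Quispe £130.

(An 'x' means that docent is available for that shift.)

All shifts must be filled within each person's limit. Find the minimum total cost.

Feb 5 can only be covered by Andersen and Reyes, so that assignment is forced.
Feb 7 can only be covered by Nakamura and Yilmaz, so that assignment is forced.
Feb 8 can only be covered by Andersen and Haddad, so that assignment is forced.
Picking the cheapest available docent for each shift independently would cost £1840, but that ignores the shift limits.
An optimal schedule: Feb 1→Quispe, Feb 2→Haddad, Feb 3→Haddad, Feb 4→Reyes, Feb 5→Reyes+Andersen, Feb 6→Nakamura, Feb 7→Nakamura+Yilmaz, Feb 8→Andersen+Haddad, Feb 9→Reyes, Feb 10→Quispe.
Total: 130 + 150 + 150 + 135 + 135 + 140 + 160 + 160 + 170 + 140 + 150 + 135 + 130 = £1885.

£1885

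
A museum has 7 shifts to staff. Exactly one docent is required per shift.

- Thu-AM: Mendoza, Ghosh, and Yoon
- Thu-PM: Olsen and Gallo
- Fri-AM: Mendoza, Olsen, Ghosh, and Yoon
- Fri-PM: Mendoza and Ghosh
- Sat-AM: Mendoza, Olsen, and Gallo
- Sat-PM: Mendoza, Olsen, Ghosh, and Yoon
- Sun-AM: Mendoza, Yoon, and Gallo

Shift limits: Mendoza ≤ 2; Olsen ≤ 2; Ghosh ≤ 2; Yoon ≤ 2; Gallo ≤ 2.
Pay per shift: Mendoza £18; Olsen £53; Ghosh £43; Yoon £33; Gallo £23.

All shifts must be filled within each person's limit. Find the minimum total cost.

Picking the cheapest available docent for each shift independently would cost £131, but that ignores the shift limits.
An optimal schedule: Thu-AM→Mendoza, Thu-PM→Gallo, Fri-AM→Yoon, Fri-PM→Mendoza, Sat-AM→Gallo, Sat-PM→Ghosh, Sun-AM→Yoon.
Total: 18 + 23 + 33 + 18 + 23 + 43 + 33 = £191.

£191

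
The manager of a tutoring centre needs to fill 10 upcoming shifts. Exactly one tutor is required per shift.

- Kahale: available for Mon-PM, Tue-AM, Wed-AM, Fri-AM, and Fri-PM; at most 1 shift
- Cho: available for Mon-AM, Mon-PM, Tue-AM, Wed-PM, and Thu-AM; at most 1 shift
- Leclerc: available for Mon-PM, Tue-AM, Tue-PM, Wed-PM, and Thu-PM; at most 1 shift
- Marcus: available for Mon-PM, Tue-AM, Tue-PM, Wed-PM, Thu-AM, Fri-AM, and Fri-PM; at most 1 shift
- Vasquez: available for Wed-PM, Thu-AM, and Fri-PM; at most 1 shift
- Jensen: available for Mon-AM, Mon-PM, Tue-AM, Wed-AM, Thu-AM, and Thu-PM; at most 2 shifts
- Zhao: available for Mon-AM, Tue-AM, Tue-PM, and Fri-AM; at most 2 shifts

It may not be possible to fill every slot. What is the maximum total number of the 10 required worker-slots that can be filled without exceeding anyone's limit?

Total capacity across all tutors is 1+1+1+1+1+2+2 = 9, and 10 slots are needed, so at most 9 can be filled.
An assignment achieving 9: Mon-AM→Cho, Mon-PM→Jensen, Tue-AM→Zhao, Tue-PM→Marcus, Wed-AM→Kahale, Thu-AM→Jensen, Thu-PM→Leclerc, Fri-AM→Zhao, Fri-PM→Vasquez.
Loads: Kahale 1/1, Cho 1/1, Leclerc 1/1, Marcus 1/1, Vasquez 1/1, Jensen 2/2, Zhao 2/2.

9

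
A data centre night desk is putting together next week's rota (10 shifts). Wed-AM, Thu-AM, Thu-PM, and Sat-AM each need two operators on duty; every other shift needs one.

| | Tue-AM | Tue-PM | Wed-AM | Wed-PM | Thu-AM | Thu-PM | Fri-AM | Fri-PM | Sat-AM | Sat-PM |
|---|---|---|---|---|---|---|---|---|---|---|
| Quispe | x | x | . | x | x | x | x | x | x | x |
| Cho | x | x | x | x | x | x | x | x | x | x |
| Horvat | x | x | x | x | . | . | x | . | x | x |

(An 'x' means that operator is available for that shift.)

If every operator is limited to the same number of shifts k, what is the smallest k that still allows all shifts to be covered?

5

With 3 operators and 14 worker-slots to fill, someone must work at least ⌈14/3⌉ = 5 shifts, so k ≥ 5.
k = 5 works: Tue-AM→Quispe, Tue-PM→Quispe, Wed-AM→Cho+Horvat, Wed-PM→Cho, Thu-AM→Quispe+Cho, Thu-PM→Quispe+Cho, Fri-AM→Horvat, Fri-PM→Quispe, Sat-AM→Cho+Horvat, Sat-PM→Horvat.
Loads: Quispe 5, Cho 5, Horvat 4 — all ≤ 5.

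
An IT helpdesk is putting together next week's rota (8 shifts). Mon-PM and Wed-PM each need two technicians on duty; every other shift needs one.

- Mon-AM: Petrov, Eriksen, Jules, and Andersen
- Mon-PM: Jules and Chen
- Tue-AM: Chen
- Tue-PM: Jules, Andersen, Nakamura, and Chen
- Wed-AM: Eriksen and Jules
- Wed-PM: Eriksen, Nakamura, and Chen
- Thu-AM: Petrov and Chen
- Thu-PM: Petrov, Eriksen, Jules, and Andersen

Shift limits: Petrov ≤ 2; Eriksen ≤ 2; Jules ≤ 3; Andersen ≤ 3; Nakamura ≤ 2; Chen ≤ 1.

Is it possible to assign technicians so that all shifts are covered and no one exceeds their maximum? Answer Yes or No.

No

Total capacity is 13 and 10 slots are needed, so capacity alone doesn't rule it out.
Shifts {Mon-PM, Tue-AM} need 3 worker-slots in total, but the technicians available for any of those shifts (Jules and Chen) can supply at most 2 among them. So no valid schedule exists.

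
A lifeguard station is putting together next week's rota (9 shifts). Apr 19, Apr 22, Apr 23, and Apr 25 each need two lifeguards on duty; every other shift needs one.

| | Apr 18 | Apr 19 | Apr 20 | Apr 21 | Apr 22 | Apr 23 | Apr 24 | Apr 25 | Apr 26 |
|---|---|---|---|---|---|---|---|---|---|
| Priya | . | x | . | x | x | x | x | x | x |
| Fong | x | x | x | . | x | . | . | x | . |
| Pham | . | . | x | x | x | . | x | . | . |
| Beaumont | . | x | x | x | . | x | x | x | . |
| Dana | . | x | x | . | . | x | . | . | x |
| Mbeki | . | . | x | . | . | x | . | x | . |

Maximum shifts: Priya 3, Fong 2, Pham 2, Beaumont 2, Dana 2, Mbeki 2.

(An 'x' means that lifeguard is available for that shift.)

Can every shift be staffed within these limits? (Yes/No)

Yes

Apr 18 can only be covered by Fong, so that assignment is forced.
One valid schedule: Apr 18→Fong, Apr 19→Beaumont+Dana, Apr 20→Pham, Apr 21→Priya, Apr 22→Priya+Fong, Apr 23→Dana+Mbeki, Apr 24→Pham, Apr 25→Beaumont+Mbeki, Apr 26→Priya.
Loads: Priya 3/3, Fong 2/2, Pham 2/2, Beaumont 2/2, Dana 2/2, Mbeki 2/2 — all within limits.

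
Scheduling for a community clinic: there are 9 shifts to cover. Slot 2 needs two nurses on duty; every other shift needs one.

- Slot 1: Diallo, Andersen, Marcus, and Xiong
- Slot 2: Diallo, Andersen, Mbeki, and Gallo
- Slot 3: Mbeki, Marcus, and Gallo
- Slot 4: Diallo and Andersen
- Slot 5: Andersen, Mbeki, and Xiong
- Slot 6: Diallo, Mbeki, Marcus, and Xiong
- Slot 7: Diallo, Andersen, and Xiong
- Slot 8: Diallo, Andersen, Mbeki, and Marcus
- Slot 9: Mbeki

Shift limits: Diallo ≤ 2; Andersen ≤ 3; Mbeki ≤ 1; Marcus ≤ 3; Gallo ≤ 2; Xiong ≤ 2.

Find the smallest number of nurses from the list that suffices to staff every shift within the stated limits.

5

10 slots to fill and no one can take more than 3, so at least ⌈10/3⌉ = 4 nurses are needed.
No set of 4 nurses can cover every shift (each such set leaves at least one shift with no one available or exceeds a cap).
Diallo, Andersen, Mbeki, Marcus, and Gallo alone can cover everything: Slot 1→Andersen, Slot 2→Andersen+Gallo, Slot 3→Marcus, Slot 4→Diallo, Slot 5→Andersen, Slot 6→Marcus, Slot 7→Diallo, Slot 8→Marcus, Slot 9→Mbeki.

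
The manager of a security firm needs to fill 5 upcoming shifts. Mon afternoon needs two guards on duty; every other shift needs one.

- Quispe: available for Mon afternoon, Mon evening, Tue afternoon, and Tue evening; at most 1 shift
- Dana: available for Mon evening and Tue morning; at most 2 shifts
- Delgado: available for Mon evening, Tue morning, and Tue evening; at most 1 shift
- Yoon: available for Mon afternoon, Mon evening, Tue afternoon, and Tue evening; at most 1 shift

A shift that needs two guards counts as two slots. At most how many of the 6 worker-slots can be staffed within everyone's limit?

5

Total capacity across all guards is 1+2+1+1 = 5, and 6 slots are needed, so at most 5 can be filled.
An assignment achieving 5: Mon afternoon→Quispe+Yoon, Mon evening→Dana, Tue morning→Dana, Tue evening→Delgado.
Loads: Quispe 1/1, Dana 2/2, Delgado 1/1, Yoon 1/1.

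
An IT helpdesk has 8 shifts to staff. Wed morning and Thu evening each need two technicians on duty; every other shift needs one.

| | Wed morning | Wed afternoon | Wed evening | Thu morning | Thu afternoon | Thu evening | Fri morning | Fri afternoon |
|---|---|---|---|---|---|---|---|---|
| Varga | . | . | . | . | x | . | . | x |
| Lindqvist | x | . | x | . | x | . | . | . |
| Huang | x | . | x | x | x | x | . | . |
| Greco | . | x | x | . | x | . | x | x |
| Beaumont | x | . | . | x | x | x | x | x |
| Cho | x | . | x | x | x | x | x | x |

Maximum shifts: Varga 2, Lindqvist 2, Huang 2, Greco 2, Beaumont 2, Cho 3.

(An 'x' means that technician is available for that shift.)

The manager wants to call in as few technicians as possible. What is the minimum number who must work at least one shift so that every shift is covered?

5

10 slots to fill and no one can take more than 3, so at least ⌈10/3⌉ = 4 technicians are needed.
Any 4 technicians together have capacity at most 3+2+2+2 = 9 < 10 slots, so 4 can never suffice.
Varga, Lindqvist, Huang, Greco, and Beaumont alone can cover everything: Wed morning→Lindqvist+Beaumont, Wed afternoon→Greco, Wed evening→Lindqvist, Thu morning→Huang, Thu afternoon→Varga, Thu evening→Huang+Beaumont, Fri morning→Greco, Fri afternoon→Varga.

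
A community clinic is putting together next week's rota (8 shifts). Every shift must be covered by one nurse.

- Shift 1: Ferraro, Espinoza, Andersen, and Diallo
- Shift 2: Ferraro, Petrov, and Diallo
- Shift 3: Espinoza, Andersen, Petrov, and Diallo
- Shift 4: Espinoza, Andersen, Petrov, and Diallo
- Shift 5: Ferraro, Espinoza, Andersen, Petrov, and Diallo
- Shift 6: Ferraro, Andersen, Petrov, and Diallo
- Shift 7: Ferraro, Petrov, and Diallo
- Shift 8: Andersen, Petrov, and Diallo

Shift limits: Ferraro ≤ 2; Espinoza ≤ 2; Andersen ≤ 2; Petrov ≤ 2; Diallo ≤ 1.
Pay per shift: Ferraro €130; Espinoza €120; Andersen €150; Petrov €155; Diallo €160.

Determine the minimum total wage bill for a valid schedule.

Picking the cheapest available nurse for each shift independently would cost €1020, but that ignores the shift limits.
An optimal schedule: Shift 1→Espinoza, Shift 2→Ferraro, Shift 3→Espinoza, Shift 4→Andersen, Shift 5→Petrov, Shift 6→Petrov, Shift 7→Ferraro, Shift 8→Andersen.
Total: 120 + 130 + 120 + 150 + 155 + 155 + 130 + 150 = €1110.

€1110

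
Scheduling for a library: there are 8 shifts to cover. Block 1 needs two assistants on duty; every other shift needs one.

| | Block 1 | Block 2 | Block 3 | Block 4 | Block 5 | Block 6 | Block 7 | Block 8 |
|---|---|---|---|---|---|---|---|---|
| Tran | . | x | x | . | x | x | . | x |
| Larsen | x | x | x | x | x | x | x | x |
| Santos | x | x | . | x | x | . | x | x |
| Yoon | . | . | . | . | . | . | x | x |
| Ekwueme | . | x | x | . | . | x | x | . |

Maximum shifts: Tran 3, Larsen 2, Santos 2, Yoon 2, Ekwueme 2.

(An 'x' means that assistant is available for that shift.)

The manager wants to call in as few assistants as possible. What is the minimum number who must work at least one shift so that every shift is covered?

4

9 slots to fill and no one can take more than 3, so at least ⌈9/3⌉ = 3 assistants are needed.
Any 3 assistants together have capacity at most 3+2+2 = 7 < 9 slots, so 3 can never suffice.
Tran, Larsen, Santos, and Yoon alone can cover everything: Block 1→Larsen+Santos, Block 2→Tran, Block 3→Tran, Block 4→Larsen, Block 5→Santos, Block 6→Tran, Block 7→Yoon, Block 8→Yoon.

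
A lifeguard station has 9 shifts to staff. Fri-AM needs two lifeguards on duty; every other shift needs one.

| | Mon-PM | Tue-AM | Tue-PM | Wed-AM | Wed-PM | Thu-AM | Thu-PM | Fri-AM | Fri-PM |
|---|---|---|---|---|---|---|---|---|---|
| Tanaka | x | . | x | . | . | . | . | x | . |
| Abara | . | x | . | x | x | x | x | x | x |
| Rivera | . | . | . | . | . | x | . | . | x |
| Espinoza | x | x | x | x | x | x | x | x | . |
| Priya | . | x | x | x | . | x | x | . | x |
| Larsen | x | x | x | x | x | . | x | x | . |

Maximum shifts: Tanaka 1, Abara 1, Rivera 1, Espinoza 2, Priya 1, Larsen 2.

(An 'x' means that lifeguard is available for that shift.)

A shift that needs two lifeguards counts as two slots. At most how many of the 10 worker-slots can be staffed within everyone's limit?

Total capacity across all lifeguards is 1+1+1+2+1+2 = 8, and 10 slots are needed, so at most 8 can be filled.
An assignment achieving 8: Mon-PM→Tanaka, Tue-AM→Espinoza, Tue-PM→Espinoza, Wed-AM→Priya, Wed-PM→Abara, Thu-PM→Larsen, Fri-AM→Larsen, Fri-PM→Rivera.
Loads: Tanaka 1/1, Abara 1/1, Rivera 1/1, Espinoza 2/2, Priya 1/1, Larsen 2/2.

8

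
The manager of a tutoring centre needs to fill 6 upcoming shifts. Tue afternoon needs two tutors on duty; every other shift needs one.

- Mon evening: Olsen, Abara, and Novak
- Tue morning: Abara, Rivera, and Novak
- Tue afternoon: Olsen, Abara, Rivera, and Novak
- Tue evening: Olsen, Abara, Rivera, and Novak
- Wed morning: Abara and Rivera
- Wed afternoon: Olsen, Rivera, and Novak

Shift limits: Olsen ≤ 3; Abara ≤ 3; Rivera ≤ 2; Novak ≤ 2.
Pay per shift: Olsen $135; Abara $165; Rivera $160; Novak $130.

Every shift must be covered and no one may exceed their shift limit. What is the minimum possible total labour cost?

Picking the cheapest available tutor for each shift independently would cost $945, but that ignores the shift limits.
An optimal schedule: Mon evening→Novak, Tue morning→Novak, Tue afternoon→Olsen+Rivera, Tue evening→Olsen, Wed morning→Rivera, Wed afternoon→Olsen.
Total: 130 + 130 + 135 + 160 + 135 + 160 + 135 = $985.

$985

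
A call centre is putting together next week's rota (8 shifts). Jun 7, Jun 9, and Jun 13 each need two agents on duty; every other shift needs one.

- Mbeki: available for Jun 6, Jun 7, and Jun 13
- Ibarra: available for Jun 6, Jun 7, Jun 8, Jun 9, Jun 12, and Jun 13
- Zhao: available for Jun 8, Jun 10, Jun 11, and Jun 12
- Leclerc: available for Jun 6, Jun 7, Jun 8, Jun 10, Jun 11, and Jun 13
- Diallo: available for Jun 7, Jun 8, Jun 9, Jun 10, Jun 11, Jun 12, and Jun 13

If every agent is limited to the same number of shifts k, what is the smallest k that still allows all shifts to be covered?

With 5 agents and 11 worker-slots to fill, someone must work at least ⌈11/5⌉ = 3 shifts, so k ≥ 3.
k = 3 works: Jun 6→Mbeki, Jun 7→Mbeki+Leclerc, Jun 8→Ibarra, Jun 9→Ibarra+Diallo, Jun 10→Zhao, Jun 11→Zhao, Jun 12→Ibarra, Jun 13→Mbeki+Leclerc.
Loads: Mbeki 3, Ibarra 3, Zhao 2, Leclerc 2, Diallo 1 — all ≤ 3.

3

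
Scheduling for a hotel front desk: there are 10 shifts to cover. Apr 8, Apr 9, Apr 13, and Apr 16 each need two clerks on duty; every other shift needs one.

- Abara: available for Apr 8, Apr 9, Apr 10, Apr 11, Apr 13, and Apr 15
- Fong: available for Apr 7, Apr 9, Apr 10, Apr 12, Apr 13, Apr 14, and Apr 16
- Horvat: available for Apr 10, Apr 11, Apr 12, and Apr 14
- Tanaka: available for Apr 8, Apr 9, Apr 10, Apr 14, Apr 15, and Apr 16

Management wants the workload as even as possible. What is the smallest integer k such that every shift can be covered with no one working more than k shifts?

4

With 4 clerks and 14 worker-slots to fill, someone must work at least ⌈14/4⌉ = 4 shifts, so k ≥ 4.
k = 4 works: Apr 7→Fong, Apr 8→Abara+Tanaka, Apr 9→Abara+Tanaka, Apr 10→Horvat, Apr 11→Abara, Apr 12→Fong, Apr 13→Abara+Fong, Apr 14→Horvat, Apr 15→Tanaka, Apr 16→Fong+Tanaka.
Loads: Abara 4, Fong 4, Horvat 2, Tanaka 4 — all ≤ 4.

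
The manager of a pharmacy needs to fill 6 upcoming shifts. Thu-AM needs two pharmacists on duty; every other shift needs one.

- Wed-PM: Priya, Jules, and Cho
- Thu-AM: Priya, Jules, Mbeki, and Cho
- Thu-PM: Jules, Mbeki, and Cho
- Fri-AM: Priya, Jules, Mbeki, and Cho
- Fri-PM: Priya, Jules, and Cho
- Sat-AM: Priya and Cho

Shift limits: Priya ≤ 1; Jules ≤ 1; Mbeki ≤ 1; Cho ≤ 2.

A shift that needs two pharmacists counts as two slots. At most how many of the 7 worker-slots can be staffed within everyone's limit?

5

Total capacity across all pharmacists is 1+1+1+2 = 5, and 7 slots are needed, so at most 5 can be filled.
An assignment achieving 5: Wed-PM→Jules, Thu-AM→Cho, Thu-PM→Mbeki, Fri-PM→Cho, Sat-AM→Priya.
Loads: Priya 1/1, Jules 1/1, Mbeki 1/1, Cho 2/2.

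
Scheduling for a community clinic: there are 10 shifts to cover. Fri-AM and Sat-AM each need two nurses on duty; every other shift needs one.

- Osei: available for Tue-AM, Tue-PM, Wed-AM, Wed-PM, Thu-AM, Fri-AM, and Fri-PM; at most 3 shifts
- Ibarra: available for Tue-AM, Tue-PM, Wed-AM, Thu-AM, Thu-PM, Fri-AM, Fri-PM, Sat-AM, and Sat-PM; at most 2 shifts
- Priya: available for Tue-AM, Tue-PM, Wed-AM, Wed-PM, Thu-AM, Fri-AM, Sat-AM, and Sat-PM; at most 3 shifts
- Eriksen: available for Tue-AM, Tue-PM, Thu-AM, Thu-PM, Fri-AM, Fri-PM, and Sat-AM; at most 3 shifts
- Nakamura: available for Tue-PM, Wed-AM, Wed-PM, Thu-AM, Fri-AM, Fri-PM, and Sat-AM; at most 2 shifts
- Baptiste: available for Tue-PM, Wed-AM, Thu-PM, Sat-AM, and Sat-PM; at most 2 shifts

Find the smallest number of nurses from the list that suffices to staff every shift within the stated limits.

12 slots to fill and no one can take more than 3, so at least ⌈12/3⌉ = 4 nurses are needed.
Any 4 nurses together have capacity at most 3+3+3+2 = 11 < 12 slots, so 4 can never suffice.
Osei, Ibarra, Priya, Eriksen, and Nakamura alone can cover everything: Tue-AM→Osei, Tue-PM→Priya, Wed-AM→Osei, Wed-PM→Osei, Thu-AM→Priya, Thu-PM→Ibarra, Fri-AM→Eriksen+Nakamura, Fri-PM→Eriksen, Sat-AM→Priya+Eriksen, Sat-PM→Ibarra.

5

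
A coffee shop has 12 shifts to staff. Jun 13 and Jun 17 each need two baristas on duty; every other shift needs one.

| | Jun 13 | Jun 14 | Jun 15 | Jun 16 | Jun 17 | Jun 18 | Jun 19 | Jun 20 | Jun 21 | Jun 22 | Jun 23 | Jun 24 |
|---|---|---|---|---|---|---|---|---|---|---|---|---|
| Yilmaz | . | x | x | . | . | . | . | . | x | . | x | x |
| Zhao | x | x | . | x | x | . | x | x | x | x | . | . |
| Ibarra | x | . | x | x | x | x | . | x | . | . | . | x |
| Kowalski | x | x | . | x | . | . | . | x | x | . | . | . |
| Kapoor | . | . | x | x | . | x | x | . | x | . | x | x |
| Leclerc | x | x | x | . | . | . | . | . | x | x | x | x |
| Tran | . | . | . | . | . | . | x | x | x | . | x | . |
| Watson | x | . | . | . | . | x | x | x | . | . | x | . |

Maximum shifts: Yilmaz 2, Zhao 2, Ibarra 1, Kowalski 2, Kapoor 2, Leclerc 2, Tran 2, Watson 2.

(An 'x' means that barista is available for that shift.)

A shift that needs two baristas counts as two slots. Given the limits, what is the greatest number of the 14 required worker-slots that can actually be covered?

14

Total capacity across all baristas is 2+2+1+2+2+2+2+2 = 15, and 14 slots are needed, so at most 14 can be filled.
An assignment achieving 14: Jun 13→Kowalski+Leclerc, Jun 14→Yilmaz, Jun 15→Yilmaz, Jun 16→Kowalski, Jun 17→Zhao+Ibarra, Jun 18→Kapoor, Jun 19→Kapoor, Jun 20→Tran, Jun 21→Tran, Jun 22→Zhao, Jun 23→Watson, Jun 24→Leclerc.
Loads: Yilmaz 2/2, Zhao 2/2, Ibarra 1/1, Kowalski 2/2, Kapoor 2/2, Leclerc 2/2, Tran 2/2, Watson 1/2.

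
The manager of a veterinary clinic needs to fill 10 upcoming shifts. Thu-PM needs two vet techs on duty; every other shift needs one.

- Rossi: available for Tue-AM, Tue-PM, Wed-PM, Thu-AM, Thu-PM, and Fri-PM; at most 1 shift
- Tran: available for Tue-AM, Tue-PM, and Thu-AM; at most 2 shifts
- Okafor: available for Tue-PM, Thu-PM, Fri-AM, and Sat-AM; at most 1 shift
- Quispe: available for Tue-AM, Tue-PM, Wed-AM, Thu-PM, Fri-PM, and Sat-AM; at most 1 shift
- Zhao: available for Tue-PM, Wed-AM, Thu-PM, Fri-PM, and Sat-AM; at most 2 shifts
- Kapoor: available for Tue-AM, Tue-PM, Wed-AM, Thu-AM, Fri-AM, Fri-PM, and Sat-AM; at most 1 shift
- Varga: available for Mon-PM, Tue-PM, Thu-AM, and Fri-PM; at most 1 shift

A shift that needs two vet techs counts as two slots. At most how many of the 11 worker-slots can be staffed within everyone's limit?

9

Total capacity across all vet techs is 1+2+1+1+2+1+1 = 9, and 11 slots are needed, so at most 9 can be filled.
An assignment achieving 9: Mon-PM→Varga, Tue-AM→Tran, Wed-AM→Quispe, Wed-PM→Rossi, Thu-AM→Tran, Thu-PM→Zhao, Fri-AM→Okafor, Fri-PM→Kapoor, Sat-AM→Zhao.
Loads: Rossi 1/1, Tran 2/2, Okafor 1/1, Quispe 1/1, Zhao 2/2, Kapoor 1/1, Varga 1/1.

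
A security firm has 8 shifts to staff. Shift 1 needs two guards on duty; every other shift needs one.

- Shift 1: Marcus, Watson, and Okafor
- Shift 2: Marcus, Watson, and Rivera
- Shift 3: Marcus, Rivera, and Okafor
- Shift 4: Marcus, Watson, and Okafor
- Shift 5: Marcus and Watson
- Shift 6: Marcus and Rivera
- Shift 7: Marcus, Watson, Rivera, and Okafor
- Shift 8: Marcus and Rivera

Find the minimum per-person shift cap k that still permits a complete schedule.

With 4 guards and 9 worker-slots to fill, someone must work at least ⌈9/4⌉ = 3 shifts, so k ≥ 3.
k = 3 works: Shift 1→Watson+Okafor, Shift 2→Watson, Shift 3→Rivera, Shift 4→Watson, Shift 5→Marcus, Shift 6→Marcus, Shift 7→Rivera, Shift 8→Marcus.
Loads: Marcus 3, Watson 3, Rivera 2, Okafor 1 — all ≤ 3.

3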